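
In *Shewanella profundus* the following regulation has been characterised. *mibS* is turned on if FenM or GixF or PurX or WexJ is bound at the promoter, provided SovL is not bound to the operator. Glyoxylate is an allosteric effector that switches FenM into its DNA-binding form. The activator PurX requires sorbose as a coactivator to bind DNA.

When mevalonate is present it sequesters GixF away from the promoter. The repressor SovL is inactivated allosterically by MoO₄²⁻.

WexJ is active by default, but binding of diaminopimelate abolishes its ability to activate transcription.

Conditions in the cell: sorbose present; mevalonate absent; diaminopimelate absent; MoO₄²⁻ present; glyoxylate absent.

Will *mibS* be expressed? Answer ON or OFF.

Glyoxylate is absent, so FenM is inactive.
Mevalonate is absent, so GixF is active.
Sorbose is present, so PurX is active.
Diaminopimelate is absent, so WexJ is active.
MoO₄²⁻ is present, so SovL is inactive.
Activator GixF is present, so *mibS* is transcribed.

ON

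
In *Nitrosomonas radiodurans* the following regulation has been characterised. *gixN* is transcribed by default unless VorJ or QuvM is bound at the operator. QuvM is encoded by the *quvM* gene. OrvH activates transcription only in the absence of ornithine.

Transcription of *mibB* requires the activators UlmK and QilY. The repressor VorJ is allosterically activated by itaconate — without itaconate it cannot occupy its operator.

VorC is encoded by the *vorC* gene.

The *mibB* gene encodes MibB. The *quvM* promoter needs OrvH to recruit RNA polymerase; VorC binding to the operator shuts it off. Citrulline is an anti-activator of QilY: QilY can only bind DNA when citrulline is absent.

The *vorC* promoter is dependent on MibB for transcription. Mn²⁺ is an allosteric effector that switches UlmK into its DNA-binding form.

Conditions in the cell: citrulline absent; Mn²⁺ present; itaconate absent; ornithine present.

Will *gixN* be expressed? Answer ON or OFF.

Itaconate is absent, so VorJ is inactive.
Ornithine is present, so OrvH is inactive.
Mn²⁺ is present, so UlmK is active.
Citrulline is absent, so QilY is active.
No repressor is bound and UlmK and QilY are active, so *mibB* is transcribed.
So MibB is produced and active.
No repressor is bound and MibB is active, so *vorC* is transcribed.
So VorC is produced and active.
With repressor VorC bound, *quvM* is not transcribed.
So QuvM is not produced.
With no repressor bound, *gixN* is transcribed.

ON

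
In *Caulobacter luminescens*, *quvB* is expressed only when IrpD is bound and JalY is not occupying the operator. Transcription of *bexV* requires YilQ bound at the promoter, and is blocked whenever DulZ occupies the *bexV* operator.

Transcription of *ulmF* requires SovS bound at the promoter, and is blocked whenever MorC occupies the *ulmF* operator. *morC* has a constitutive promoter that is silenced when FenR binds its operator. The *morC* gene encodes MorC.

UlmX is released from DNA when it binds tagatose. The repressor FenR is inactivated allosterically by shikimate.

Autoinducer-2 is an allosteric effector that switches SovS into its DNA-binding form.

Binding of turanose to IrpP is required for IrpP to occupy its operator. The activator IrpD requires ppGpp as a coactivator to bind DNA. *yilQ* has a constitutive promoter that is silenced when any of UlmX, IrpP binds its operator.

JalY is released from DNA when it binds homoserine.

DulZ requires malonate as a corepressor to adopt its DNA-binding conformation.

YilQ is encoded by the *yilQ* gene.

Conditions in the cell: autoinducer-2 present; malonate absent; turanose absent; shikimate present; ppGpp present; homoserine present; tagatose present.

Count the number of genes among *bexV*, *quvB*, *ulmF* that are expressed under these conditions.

2

Malonate is absent, so DulZ is inactive.
Tagatose is present, so UlmX is inactive.
Turanose is absent, so IrpP is inactive.
With no repressor bound, *yilQ* is transcribed.
So YilQ is produced and active.
No repressor is bound and YilQ is active, so *bexV* is transcribed.
→ *bexV* is ON.
Homoserine is present, so JalY is inactive.
ppGpp is present, so IrpD is active.
No repressor is bound and IrpD is active, so *quvB* is transcribed.
→ *quvB* is ON.
Shikimate is present, so FenR is inactive.
With no repressor bound, *morC* is transcribed.
So MorC is produced and active.
Autoinducer-2 is present, so SovS is active.
With repressor MorC bound, *ulmF* is not transcribed.
→ *ulmF* is OFF.
2 of the 3 genes are transcribed.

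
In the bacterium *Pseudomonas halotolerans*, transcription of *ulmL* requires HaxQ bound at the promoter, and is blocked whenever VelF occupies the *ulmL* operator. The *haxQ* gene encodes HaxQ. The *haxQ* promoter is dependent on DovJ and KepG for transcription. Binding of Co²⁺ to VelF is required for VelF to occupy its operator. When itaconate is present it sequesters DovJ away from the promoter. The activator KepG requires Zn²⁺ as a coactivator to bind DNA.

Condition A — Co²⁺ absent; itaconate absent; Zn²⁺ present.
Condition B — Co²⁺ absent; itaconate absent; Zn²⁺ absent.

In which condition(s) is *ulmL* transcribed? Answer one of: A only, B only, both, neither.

Condition A:
Co²⁺ is absent, so VelF is inactive.
Itaconate is absent, so DovJ is active.
Zn²⁺ is present, so KepG is active.
No repressor is bound and DovJ and KepG are active, so *haxQ* is transcribed.
So HaxQ is produced and active.
No repressor is bound and HaxQ is active, so *ulmL* is transcribed.
→ *ulmL* is ON in A.
Condition B:
Co²⁺ is absent, so VelF is inactive.
Itaconate is absent, so DovJ is active.
Zn²⁺ is absent, so KepG is inactive.
Required activator KepG is absent, so *haxQ* is not transcribed.
So HaxQ is not produced.
Required activator HaxQ is absent, so *ulmL* is not transcribed.
→ *ulmL* is OFF in B.

A only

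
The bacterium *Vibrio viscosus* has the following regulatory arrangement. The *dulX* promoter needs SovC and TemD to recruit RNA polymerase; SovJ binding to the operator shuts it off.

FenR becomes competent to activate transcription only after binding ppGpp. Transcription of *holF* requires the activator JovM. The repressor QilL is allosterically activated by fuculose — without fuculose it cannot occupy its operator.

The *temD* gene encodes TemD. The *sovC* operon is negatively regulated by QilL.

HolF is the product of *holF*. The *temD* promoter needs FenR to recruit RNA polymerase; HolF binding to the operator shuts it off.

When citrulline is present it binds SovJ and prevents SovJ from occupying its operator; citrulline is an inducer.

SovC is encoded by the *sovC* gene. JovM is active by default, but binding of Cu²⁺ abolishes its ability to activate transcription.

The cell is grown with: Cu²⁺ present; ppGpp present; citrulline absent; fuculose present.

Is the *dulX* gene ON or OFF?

Fuculose is present, so QilL is active.
With repressor QilL bound, *sovC* is not transcribed.
So SovC is not produced.
Cu²⁺ is present, so JovM is inactive.
Required activator JovM is absent, so *holF* is not transcribed.
So HolF is not produced.
ppGpp is present, so FenR is active.
No repressor is bound and FenR is active, so *temD* is transcribed.
So TemD is produced and active.
Citrulline is absent, so SovJ is active.
With repressor SovJ bound, *dulX* is not transcribed.

OFF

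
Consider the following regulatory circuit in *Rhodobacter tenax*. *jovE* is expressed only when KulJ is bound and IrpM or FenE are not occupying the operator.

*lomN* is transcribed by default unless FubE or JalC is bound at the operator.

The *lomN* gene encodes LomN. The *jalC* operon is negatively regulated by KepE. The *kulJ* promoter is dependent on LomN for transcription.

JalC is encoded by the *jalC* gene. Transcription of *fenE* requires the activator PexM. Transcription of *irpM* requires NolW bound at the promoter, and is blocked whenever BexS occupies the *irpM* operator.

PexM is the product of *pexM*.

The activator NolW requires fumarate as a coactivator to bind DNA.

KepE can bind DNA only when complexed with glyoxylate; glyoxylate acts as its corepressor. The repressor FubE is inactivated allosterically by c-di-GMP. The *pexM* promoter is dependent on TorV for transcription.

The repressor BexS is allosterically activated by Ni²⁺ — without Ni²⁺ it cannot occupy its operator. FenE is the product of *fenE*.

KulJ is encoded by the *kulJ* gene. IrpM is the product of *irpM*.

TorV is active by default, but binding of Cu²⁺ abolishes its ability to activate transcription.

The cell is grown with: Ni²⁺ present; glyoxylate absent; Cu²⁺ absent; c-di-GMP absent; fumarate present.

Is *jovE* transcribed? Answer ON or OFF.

OFF

Fumarate is present, so NolW is active.
Ni²⁺ is present, so BexS is active.
With repressor BexS bound, *irpM* is not transcribed.
So IrpM is not produced.
Cu²⁺ is absent, so TorV is active.
No repressor is bound and TorV is active, so *pexM* is transcribed.
So PexM is produced and active.
No repressor is bound and PexM is active, so *fenE* is transcribed.
So FenE is produced and active.
c-di-GMP is absent, so FubE is active.
Glyoxylate is absent, so KepE is inactive.
With no repressor bound, *jalC* is transcribed.
So JalC is produced and active.
With repressor FubE bound, *lomN* is not transcribed.
So LomN is not produced.
Required activator LomN is absent, so *kulJ* is not transcribed.
So KulJ is not produced.
With repressor FenE bound, *jovE* is not transcribed.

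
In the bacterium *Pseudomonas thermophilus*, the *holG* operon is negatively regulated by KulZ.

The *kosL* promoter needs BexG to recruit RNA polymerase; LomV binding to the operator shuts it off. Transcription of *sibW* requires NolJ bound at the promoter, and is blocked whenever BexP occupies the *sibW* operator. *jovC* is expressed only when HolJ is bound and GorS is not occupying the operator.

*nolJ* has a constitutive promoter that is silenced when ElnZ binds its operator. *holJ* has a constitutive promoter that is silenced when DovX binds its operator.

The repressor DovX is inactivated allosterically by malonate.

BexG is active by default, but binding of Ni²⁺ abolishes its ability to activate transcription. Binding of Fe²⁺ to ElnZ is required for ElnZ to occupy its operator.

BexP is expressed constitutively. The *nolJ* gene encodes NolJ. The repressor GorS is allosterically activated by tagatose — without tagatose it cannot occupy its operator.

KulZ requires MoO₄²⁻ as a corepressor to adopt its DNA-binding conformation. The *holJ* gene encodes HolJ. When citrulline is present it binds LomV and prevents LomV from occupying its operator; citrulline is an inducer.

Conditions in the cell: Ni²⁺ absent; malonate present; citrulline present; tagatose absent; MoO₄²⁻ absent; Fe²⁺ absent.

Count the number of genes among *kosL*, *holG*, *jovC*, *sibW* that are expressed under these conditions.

3

Ni²⁺ is absent, so BexG is active.
Citrulline is present, so LomV is inactive.
No repressor is bound and BexG is active, so *kosL* is transcribed.
→ *kosL* is ON.
MoO₄²⁻ is absent, so KulZ is inactive.
With no repressor bound, *holG* is transcribed.
→ *holG* is ON.
Malonate is present, so DovX is inactive.
With no repressor bound, *holJ* is transcribed.
So HolJ is produced and active.
Tagatose is absent, so GorS is inactive.
No repressor is bound and HolJ is active, so *jovC* is transcribed.
→ *jovC* is ON.
Fe²⁺ is absent, so ElnZ is inactive.
With no repressor bound, *nolJ* is transcribed.
So NolJ is produced and active.
BexP is produced constitutively and is active.
With repressor BexP bound, *sibW* is not transcribed.
→ *sibW* is OFF.
3 of the 4 genes are transcribed.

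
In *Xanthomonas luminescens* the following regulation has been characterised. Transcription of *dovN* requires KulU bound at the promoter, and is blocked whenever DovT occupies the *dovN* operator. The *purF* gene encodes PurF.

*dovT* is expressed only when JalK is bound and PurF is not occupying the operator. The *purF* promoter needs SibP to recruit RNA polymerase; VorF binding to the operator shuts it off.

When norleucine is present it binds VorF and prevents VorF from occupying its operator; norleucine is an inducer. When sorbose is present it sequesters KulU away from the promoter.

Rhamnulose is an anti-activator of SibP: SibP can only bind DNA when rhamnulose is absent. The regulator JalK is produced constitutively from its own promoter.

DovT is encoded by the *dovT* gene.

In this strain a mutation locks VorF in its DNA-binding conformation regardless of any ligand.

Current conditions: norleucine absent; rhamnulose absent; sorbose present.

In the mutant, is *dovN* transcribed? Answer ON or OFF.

Sorbose is present, so KulU is inactive.
JalK is produced constitutively and is active.
VorF is constitutively active in this strain.
Rhamnulose is absent, so SibP is active.
With repressor VorF bound, *purF* is not transcribed.
So PurF is not produced.
No repressor is bound and JalK is active, so *dovT* is transcribed.
So DovT is produced and active.
With repressor DovT bound, *dovN* is not transcribed.

OFF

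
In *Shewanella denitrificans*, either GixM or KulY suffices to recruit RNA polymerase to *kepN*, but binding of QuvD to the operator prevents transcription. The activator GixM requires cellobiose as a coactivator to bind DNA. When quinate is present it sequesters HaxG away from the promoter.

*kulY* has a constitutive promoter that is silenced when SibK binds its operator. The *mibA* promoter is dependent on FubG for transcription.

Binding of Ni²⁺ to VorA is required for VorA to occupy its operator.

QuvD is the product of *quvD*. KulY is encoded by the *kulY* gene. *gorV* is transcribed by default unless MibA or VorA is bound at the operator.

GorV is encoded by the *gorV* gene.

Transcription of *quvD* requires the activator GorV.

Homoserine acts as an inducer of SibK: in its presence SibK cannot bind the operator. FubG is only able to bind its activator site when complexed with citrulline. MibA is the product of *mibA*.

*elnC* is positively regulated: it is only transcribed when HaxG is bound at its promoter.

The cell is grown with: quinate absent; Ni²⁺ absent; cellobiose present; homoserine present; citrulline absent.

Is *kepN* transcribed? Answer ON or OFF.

Citrulline is absent, so FubG is inactive.
Required activator FubG is absent, so *mibA* is not transcribed.
So MibA is not produced.
Ni²⁺ is absent, so VorA is inactive.
With no repressor bound, *gorV* is transcribed.
So GorV is produced and active.
No repressor is bound and GorV is active, so *quvD* is transcribed.
So QuvD is produced and active.
Cellobiose is present, so GixM is active.
Homoserine is present, so SibK is inactive.
With no repressor bound, *kulY* is transcribed.
So KulY is produced and active.
With repressor QuvD bound, *kepN* is not transcribed.

OFF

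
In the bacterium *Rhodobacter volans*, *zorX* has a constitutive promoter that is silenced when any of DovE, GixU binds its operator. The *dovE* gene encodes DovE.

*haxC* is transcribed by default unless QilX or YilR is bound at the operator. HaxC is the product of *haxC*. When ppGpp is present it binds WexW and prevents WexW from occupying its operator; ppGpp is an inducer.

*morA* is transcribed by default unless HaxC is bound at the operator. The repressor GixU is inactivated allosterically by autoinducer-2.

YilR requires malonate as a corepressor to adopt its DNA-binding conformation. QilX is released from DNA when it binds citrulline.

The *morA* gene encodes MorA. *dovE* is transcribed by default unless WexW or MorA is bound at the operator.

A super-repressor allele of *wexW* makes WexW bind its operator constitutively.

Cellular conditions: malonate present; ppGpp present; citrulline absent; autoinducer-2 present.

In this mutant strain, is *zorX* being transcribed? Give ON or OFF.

ON

WexW is constitutively active in this strain.
Citrulline is absent, so QilX is active.
Malonate is present, so YilR is active.
With repressor QilX bound, *haxC* is not transcribed.
So HaxC is not produced.
With no repressor bound, *morA* is transcribed.
So MorA is produced and active.
With repressor WexW bound, *dovE* is not transcribed.
So DovE is not produced.
Autoinducer-2 is present, so GixU is inactive.
With no repressor bound, *zorX* is transcribed.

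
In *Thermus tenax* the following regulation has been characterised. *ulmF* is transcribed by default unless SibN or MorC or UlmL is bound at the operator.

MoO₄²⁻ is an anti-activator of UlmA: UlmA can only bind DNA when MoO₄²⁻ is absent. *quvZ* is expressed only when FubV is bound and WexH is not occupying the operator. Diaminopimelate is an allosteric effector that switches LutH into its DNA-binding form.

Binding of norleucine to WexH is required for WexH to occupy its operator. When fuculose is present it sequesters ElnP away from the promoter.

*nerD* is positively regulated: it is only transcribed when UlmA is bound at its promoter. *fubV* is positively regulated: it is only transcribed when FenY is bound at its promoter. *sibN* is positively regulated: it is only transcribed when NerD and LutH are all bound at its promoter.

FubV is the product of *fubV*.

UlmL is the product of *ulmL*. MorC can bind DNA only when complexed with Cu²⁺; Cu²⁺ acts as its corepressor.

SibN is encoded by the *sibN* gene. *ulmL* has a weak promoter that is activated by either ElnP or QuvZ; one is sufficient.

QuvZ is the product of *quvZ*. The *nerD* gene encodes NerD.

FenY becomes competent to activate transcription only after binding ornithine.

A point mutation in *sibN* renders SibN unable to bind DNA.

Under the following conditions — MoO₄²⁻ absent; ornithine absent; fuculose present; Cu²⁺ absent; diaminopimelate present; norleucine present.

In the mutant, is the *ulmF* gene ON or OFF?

ON

SibN is non-functional in this strain, so it has no effect.
Cu²⁺ is absent, so MorC is inactive.
Fuculose is present, so ElnP is inactive.
Ornithine is absent, so FenY is inactive.
Required activator FenY is absent, so *fubV* is not transcribed.
So FubV is not produced.
Norleucine is present, so WexH is active.
With repressor WexH bound, *quvZ* is not transcribed.
So QuvZ is not produced.
No activator is available at the *ulmL* promoter, so *ulmL* is not transcribed.
So UlmL is not produced.
With no repressor bound, *ulmF* is transcribed.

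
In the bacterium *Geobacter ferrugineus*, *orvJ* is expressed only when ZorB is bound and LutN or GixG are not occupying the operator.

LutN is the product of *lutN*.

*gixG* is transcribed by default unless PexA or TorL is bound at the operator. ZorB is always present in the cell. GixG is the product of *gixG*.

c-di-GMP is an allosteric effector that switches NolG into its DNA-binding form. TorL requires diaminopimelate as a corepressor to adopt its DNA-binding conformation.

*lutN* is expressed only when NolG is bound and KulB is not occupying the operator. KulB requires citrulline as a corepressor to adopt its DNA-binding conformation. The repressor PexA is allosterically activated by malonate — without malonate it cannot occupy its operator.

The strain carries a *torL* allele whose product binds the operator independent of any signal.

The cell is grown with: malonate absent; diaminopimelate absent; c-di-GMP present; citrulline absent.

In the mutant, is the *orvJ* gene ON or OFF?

c-di-GMP is present, so NolG is active.
Citrulline is absent, so KulB is inactive.
No repressor is bound and NolG is active, so *lutN* is transcribed.
So LutN is produced and active.
ZorB is produced constitutively and is active.
Malonate is absent, so PexA is inactive.
TorL is constitutively active in this strain.
With repressor TorL bound, *gixG* is not transcribed.
So GixG is not produced.
With repressor LutN bound, *orvJ* is not transcribed.

OFF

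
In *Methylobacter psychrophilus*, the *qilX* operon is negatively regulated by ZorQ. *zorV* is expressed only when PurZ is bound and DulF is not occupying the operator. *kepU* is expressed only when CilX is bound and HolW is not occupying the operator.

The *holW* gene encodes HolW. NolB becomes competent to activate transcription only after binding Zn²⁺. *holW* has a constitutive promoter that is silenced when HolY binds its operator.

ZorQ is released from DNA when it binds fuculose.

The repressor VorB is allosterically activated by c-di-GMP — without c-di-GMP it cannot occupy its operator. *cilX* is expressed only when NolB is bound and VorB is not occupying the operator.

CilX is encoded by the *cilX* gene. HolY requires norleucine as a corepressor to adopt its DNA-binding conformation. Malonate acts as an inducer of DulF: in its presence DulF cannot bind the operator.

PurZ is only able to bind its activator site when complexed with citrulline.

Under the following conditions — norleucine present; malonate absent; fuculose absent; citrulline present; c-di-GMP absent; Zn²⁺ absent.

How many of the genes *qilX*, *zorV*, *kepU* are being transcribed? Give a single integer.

Fuculose is absent, so ZorQ is active.
With repressor ZorQ bound, *qilX* is not transcribed.
→ *qilX* is OFF.
Malonate is absent, so DulF is active.
Citrulline is present, so PurZ is active.
With repressor DulF bound, *zorV* is not transcribed.
→ *zorV* is OFF.
c-di-GMP is absent, so VorB is inactive.
Zn²⁺ is absent, so NolB is inactive.
Required activator NolB is absent, so *cilX* is not transcribed.
So CilX is not produced.
Norleucine is present, so HolY is active.
With repressor HolY bound, *holW* is not transcribed.
So HolW is not produced.
Required activator CilX is absent, so *kepU* is not transcribed.
→ *kepU* is OFF.
0 of the 3 genes are transcribed.

0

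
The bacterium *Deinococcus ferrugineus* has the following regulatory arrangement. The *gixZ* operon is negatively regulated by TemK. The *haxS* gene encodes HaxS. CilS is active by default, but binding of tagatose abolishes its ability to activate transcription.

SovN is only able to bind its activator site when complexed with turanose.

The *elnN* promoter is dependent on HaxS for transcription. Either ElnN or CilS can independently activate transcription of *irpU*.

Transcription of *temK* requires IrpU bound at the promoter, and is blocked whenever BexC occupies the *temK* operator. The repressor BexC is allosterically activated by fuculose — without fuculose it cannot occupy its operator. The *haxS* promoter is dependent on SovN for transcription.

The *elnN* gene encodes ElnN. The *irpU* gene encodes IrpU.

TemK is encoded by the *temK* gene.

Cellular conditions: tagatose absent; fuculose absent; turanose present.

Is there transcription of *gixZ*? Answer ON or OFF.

Turanose is present, so SovN is active.
No repressor is bound and SovN is active, so *haxS* is transcribed.
So HaxS is produced and active.
No repressor is bound and HaxS is active, so *elnN* is transcribed.
So ElnN is produced and active.
Tagatose is absent, so CilS is active.
Activator ElnN is present, so *irpU* is transcribed.
So IrpU is produced and active.
Fuculose is absent, so BexC is inactive.
No repressor is bound and IrpU is active, so *temK* is transcribed.
So TemK is produced and active.
With repressor TemK bound, *gixZ* is not transcribed.

OFF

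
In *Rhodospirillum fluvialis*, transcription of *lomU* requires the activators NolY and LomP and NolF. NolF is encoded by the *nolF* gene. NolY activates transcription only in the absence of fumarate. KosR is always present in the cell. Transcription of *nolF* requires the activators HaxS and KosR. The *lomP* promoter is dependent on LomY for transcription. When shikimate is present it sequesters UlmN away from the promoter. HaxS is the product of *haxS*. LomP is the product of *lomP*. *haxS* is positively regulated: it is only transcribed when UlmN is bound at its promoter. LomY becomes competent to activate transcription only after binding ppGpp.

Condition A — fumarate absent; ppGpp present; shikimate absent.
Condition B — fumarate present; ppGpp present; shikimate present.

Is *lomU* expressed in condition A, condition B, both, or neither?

A only

Condition A:
Fumarate is absent, so NolY is active.
ppGpp is present, so LomY is active.
No repressor is bound and LomY is active, so *lomP* is transcribed.
So LomP is produced and active.
Shikimate is absent, so UlmN is active.
No repressor is bound and UlmN is active, so *haxS* is transcribed.
So HaxS is produced and active.
KosR is produced constitutively and is active.
No repressor is bound and HaxS and KosR are active, so *nolF* is transcribed.
So NolF is produced and active.
No repressor is bound and NolY and LomP and NolF are active, so *lomU* is transcribed.
→ *lomU* is ON in A.
Condition B:
Fumarate is present, so NolY is inactive.
ppGpp is present, so LomY is active.
No repressor is bound and LomY is active, so *lomP* is transcribed.
So LomP is produced and active.
Shikimate is present, so UlmN is inactive.
Required activator UlmN is absent, so *haxS* is not transcribed.
So HaxS is not produced.
KosR is produced constitutively and is active.
Required activator HaxS is absent, so *nolF* is not transcribed.
So NolF is not produced.
Required activator NolY is absent, so *lomU* is not transcribed.
→ *lomU* is OFF in B.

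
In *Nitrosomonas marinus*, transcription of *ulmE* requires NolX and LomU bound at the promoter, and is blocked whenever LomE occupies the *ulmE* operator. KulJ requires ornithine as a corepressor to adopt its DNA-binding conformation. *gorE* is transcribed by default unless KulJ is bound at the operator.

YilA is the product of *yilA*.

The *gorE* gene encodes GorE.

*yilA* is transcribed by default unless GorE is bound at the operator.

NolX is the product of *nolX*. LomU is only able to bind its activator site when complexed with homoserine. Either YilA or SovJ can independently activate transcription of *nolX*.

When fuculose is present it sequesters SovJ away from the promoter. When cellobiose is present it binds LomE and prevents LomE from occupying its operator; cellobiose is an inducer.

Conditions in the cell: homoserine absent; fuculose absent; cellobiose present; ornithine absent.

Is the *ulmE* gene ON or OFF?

OFF

Ornithine is absent, so KulJ is inactive.
With no repressor bound, *gorE* is transcribed.
So GorE is produced and active.
With repressor GorE bound, *yilA* is not transcribed.
So YilA is not produced.
Fuculose is absent, so SovJ is active.
Activator SovJ is present, so *nolX* is transcribed.
So NolX is produced and active.
Homoserine is absent, so LomU is inactive.
Cellobiose is present, so LomE is inactive.
Required activator LomU is absent, so *ulmE* is not transcribed.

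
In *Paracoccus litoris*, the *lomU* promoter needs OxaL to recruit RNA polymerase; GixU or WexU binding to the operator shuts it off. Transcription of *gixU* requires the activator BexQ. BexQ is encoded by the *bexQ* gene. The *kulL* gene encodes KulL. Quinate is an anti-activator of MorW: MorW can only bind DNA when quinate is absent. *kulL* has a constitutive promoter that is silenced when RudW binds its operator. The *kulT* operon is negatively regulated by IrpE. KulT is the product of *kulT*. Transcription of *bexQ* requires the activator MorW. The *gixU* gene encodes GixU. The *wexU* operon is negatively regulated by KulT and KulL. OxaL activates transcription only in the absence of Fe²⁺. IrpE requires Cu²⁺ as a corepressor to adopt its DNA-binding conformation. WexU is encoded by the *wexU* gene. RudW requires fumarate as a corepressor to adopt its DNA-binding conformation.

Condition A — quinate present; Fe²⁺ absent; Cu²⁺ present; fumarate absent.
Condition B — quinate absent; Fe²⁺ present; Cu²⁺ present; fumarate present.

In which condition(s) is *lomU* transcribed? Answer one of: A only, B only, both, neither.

A only

Condition A:
Quinate is present, so MorW is inactive.
Required activator MorW is absent, so *bexQ* is not transcribed.
So BexQ is not produced.
Required activator BexQ is absent, so *gixU* is not transcribed.
So GixU is not produced.
Fe²⁺ is absent, so OxaL is active.
Cu²⁺ is present, so IrpE is active.
With repressor IrpE bound, *kulT* is not transcribed.
So KulT is not produced.
Fumarate is absent, so RudW is inactive.
With no repressor bound, *kulL* is transcribed.
So KulL is produced and active.
With repressor KulL bound, *wexU* is not transcribed.
So WexU is not produced.
No repressor is bound and OxaL is active, so *lomU* is transcribed.
→ *lomU* is ON in A.
Condition B:
Quinate is absent, so MorW is active.
No repressor is bound and MorW is active, so *bexQ* is transcribed.
So BexQ is produced and active.
No repressor is bound and BexQ is active, so *gixU* is transcribed.
So GixU is produced and active.
Fe²⁺ is present, so OxaL is inactive.
Cu²⁺ is present, so IrpE is active.
With repressor IrpE bound, *kulT* is not transcribed.
So KulT is not produced.
Fumarate is present, so RudW is active.
With repressor RudW bound, *kulL* is not transcribed.
So KulL is not produced.
With no repressor bound, *wexU* is transcribed.
So WexU is produced and active.
With repressor GixU bound, *lomU* is not transcribed.
→ *lomU* is OFF in B.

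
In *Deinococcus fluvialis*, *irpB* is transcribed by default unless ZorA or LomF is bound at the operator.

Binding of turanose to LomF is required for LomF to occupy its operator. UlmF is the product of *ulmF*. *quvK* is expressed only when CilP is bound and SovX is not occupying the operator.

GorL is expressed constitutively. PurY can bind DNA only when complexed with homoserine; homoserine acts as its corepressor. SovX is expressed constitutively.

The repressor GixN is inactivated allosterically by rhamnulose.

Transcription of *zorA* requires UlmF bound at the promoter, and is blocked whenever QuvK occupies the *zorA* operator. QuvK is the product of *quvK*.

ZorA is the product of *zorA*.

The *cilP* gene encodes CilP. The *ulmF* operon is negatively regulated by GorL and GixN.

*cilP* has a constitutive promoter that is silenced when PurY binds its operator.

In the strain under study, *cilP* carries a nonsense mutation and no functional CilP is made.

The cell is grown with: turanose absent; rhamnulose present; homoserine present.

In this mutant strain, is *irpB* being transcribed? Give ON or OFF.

GorL is produced constitutively and is active.
Rhamnulose is present, so GixN is inactive.
With repressor GorL bound, *ulmF* is not transcribed.
So UlmF is not produced.
SovX is produced constitutively and is active.
CilP is non-functional in this strain, so it has no effect.
With repressor SovX bound, *quvK* is not transcribed.
So QuvK is not produced.
Required activator UlmF is absent, so *zorA* is not transcribed.
So ZorA is not produced.
Turanose is absent, so LomF is inactive.
With no repressor bound, *irpB* is transcribed.

ON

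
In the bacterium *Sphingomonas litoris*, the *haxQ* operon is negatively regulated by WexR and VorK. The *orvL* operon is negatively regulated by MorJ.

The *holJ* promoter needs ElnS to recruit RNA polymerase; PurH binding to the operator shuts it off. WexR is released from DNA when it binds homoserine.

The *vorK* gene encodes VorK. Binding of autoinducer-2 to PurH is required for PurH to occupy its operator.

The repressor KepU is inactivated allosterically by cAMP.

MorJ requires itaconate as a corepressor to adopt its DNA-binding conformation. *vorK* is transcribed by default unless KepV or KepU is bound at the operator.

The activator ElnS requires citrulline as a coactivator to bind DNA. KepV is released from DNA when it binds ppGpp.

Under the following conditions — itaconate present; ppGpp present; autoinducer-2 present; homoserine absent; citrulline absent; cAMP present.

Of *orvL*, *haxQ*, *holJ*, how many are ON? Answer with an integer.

Itaconate is present, so MorJ is active.
With repressor MorJ bound, *orvL* is not transcribed.
→ *orvL* is OFF.
Homoserine is absent, so WexR is active.
ppGpp is present, so KepV is inactive.
cAMP is present, so KepU is inactive.
With no repressor bound, *vorK* is transcribed.
So VorK is produced and active.
With repressor WexR bound, *haxQ* is not transcribed.
→ *haxQ* is OFF.
Citrulline is absent, so ElnS is inactive.
Autoinducer-2 is present, so PurH is active.
With repressor PurH bound, *holJ* is not transcribed.
→ *holJ* is OFF.
0 of the 3 genes are transcribed.

0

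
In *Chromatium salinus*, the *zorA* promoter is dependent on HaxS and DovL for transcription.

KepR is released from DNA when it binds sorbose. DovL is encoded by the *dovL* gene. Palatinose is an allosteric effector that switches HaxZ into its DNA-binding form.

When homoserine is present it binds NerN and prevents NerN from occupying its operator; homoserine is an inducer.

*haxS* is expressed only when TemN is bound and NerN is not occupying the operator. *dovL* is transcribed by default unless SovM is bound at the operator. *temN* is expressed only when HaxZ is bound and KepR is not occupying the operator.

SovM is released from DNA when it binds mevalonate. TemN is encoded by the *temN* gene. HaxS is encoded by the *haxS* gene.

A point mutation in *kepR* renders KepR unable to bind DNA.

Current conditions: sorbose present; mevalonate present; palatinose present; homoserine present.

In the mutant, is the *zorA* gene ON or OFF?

ON

Homoserine is present, so NerN is inactive.
Palatinose is present, so HaxZ is active.
KepR is non-functional in this strain, so it has no effect.
No repressor is bound and HaxZ is active, so *temN* is transcribed.
So TemN is produced and active.
No repressor is bound and TemN is active, so *haxS* is transcribed.
So HaxS is produced and active.
Mevalonate is present, so SovM is inactive.
With no repressor bound, *dovL* is transcribed.
So DovL is produced and active.
No repressor is bound and HaxS and DovL are active, so *zorA* is transcribed.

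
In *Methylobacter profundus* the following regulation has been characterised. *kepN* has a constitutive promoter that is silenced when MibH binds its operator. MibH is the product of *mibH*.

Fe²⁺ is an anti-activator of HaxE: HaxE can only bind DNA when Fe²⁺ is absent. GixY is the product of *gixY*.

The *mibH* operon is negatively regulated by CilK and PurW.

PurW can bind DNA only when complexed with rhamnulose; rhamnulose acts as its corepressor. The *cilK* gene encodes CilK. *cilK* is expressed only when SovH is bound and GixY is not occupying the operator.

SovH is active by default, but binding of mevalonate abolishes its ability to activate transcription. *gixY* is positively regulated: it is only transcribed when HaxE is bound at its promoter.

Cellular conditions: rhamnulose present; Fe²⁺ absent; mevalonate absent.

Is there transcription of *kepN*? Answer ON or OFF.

ON

Fe²⁺ is absent, so HaxE is active.
No repressor is bound and HaxE is active, so *gixY* is transcribed.
So GixY is produced and active.
Mevalonate is absent, so SovH is active.
With repressor GixY bound, *cilK* is not transcribed.
So CilK is not produced.
Rhamnulose is present, so PurW is active.
With repressor PurW bound, *mibH* is not transcribed.
So MibH is not produced.
With no repressor bound, *kepN* is transcribed.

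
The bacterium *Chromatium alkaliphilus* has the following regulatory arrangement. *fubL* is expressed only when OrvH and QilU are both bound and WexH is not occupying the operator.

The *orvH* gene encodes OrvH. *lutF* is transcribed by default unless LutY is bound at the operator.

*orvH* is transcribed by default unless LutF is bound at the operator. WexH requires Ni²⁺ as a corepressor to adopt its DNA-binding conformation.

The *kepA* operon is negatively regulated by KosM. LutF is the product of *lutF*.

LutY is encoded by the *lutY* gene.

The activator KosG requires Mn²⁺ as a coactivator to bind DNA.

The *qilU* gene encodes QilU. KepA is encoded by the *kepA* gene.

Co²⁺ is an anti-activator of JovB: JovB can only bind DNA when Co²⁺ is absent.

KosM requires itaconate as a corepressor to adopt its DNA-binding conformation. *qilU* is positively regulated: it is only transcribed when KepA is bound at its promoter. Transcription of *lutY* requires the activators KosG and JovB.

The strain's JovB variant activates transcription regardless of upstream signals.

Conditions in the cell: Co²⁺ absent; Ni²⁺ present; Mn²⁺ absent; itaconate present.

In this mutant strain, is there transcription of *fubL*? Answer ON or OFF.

Mn²⁺ is absent, so KosG is inactive.
JovB is constitutively active in this strain.
Required activator KosG is absent, so *lutY* is not transcribed.
So LutY is not produced.
With no repressor bound, *lutF* is transcribed.
So LutF is produced and active.
With repressor LutF bound, *orvH* is not transcribed.
So OrvH is not produced.
Itaconate is present, so KosM is active.
With repressor KosM bound, *kepA* is not transcribed.
So KepA is not produced.
Required activator KepA is absent, so *qilU* is not transcribed.
So QilU is not produced.
Ni²⁺ is present, so WexH is active.
With repressor WexH bound, *fubL* is not transcribed.

OFF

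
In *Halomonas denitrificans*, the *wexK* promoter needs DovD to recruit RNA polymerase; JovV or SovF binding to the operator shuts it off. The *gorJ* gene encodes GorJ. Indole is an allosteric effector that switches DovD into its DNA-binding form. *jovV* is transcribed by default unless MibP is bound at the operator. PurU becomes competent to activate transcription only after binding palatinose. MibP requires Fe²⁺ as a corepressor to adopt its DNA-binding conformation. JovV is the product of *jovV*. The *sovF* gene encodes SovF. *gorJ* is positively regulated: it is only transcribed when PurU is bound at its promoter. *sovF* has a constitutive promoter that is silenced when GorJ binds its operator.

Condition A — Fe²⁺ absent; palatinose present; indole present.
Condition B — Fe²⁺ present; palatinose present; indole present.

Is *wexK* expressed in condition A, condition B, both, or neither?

Condition A:
Fe²⁺ is absent, so MibP is inactive.
With no repressor bound, *jovV* is transcribed.
So JovV is produced and active.
Palatinose is present, so PurU is active.
No repressor is bound and PurU is active, so *gorJ* is transcribed.
So GorJ is produced and active.
With repressor GorJ bound, *sovF* is not transcribed.
So SovF is not produced.
Indole is present, so DovD is active.
With repressor JovV bound, *wexK* is not transcribed.
→ *wexK* is OFF in A.
Condition B:
Fe²⁺ is present, so MibP is active.
With repressor MibP bound, *jovV* is not transcribed.
So JovV is not produced.
Palatinose is present, so PurU is active.
No repressor is bound and PurU is active, so *gorJ* is transcribed.
So GorJ is produced and active.
With repressor GorJ bound, *sovF* is not transcribed.
So SovF is not produced.
Indole is present, so DovD is active.
No repressor is bound and DovD is active, so *wexK* is transcribed.
→ *wexK* is ON in B.

B only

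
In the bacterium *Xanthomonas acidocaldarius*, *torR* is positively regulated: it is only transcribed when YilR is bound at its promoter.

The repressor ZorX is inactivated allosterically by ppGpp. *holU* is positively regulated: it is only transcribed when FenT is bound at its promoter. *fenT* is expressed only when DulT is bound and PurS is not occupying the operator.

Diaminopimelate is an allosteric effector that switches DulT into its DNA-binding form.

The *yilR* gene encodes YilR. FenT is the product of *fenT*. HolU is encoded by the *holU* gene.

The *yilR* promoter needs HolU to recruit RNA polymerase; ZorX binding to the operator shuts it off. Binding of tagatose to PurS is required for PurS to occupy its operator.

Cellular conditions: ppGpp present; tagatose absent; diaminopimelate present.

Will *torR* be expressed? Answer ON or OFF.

ON

Diaminopimelate is present, so DulT is active.
Tagatose is absent, so PurS is inactive.
No repressor is bound and DulT is active, so *fenT* is transcribed.
So FenT is produced and active.
No repressor is bound and FenT is active, so *holU* is transcribed.
So HolU is produced and active.
ppGpp is present, so ZorX is inactive.
No repressor is bound and HolU is active, so *yilR* is transcribed.
So YilR is produced and active.
No repressor is bound and YilR is active, so *torR* is transcribed.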